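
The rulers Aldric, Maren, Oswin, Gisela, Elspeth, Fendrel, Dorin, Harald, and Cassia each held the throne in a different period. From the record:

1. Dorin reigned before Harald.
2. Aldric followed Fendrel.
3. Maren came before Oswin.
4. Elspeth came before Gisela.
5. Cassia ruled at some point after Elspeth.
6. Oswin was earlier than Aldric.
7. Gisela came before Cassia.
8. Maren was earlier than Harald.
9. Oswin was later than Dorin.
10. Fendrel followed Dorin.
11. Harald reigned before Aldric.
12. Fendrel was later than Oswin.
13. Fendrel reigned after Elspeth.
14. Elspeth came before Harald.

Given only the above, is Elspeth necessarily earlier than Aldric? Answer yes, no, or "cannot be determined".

Chain the constraints: Elspeth → Fendrel → Aldric. Each link is directly stated, so Elspeth comes before Aldric.

yes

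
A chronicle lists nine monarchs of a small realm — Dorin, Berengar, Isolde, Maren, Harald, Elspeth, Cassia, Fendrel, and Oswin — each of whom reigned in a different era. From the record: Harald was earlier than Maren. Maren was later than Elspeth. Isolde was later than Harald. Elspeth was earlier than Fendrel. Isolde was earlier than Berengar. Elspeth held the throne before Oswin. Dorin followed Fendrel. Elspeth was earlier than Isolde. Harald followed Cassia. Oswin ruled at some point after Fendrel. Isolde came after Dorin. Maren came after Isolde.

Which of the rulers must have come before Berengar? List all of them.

Directly stated before Berengar: Isolde.
Cassia reaches Berengar via Cassia → Harald → Isolde → Berengar.
Dorin reaches Berengar via Dorin → Isolde → Berengar.
Elspeth reaches Berengar via Elspeth → Isolde → Berengar.
Likewise Fendrel and Harald each reach Berengar by chaining the stated constraints.

Cassia, Dorin, Elspeth, Fendrel, Harald, Isolde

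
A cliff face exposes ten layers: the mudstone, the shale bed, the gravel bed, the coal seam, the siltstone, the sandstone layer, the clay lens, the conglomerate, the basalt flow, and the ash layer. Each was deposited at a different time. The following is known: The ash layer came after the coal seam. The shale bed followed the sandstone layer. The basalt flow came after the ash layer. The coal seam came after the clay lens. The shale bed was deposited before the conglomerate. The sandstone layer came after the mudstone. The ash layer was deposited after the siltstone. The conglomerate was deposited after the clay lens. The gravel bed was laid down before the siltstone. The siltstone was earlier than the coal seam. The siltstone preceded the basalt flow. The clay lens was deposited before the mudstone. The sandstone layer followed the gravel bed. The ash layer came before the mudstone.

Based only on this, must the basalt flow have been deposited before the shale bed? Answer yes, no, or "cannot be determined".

No chain of stated constraints runs from the basalt flow to the shale bed, and none runs from the shale bed to the basalt flow either.
So the relative order of the basalt flow and the shale bed is not fixed by the given facts.

cannot be determined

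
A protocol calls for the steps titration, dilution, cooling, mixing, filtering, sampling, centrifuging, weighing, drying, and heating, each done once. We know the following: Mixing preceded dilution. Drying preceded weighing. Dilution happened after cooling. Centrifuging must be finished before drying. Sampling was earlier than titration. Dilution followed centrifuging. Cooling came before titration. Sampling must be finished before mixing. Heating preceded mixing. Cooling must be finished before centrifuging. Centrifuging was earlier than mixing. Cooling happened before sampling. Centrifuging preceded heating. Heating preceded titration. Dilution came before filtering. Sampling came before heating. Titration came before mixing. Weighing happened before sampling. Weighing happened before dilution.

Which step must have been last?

filtering

Every other step has a chain of constraints placing it before filtering, so filtering is last.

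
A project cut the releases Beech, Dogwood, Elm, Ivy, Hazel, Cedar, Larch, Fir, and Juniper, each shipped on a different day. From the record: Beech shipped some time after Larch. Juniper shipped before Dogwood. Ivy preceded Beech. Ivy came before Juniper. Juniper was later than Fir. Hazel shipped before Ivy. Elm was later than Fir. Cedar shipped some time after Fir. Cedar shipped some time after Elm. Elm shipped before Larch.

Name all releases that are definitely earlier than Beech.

Elm, Fir, Hazel, Ivy, Larch

Directly stated before Beech: Ivy and Larch.
Elm reaches Beech via Elm → Larch → Beech.
Fir reaches Beech via Fir → Elm → Larch → Beech.
Hazel reaches Beech via Hazel → Ivy → Beech.
No chain forces Dogwood (or any of the others) ahead of Beech.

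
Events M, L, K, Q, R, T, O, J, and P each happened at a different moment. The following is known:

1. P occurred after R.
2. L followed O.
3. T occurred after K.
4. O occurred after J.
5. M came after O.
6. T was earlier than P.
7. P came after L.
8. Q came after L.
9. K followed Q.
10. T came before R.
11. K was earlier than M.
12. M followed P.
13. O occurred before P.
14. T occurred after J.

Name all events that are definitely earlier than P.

J, K, L, O, Q, R, T

Directly stated before P: L, O, R, and T.
J reaches P via J → T → P.
K reaches P via K → T → P.
Q reaches P via Q → K → T → P.
No chain forces M ahead of P.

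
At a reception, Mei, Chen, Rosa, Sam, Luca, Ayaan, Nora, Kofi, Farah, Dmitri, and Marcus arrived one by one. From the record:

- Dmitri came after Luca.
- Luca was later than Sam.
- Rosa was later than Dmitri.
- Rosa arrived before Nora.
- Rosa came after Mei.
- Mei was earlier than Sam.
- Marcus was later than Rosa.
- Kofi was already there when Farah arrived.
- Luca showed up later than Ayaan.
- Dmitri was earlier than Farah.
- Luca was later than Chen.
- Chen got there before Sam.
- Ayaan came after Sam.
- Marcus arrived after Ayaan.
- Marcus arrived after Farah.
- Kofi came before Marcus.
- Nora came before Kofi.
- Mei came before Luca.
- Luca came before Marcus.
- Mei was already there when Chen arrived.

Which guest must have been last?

Marcus

Every other guest has a chain of constraints placing them before Marcus, so Marcus is last.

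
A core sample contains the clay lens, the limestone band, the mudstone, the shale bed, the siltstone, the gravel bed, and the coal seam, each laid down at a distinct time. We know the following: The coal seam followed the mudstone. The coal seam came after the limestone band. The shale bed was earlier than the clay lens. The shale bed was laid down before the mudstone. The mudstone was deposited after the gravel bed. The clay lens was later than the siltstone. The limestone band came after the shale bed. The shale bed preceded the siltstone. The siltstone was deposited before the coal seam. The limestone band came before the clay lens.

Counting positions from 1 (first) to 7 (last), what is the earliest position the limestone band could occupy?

The shale bed must come before the limestone band — 1 forced predecessor.
Nothing else is forced ahead of the limestone band, so its earliest slot is position 1 + 1 = 2.

2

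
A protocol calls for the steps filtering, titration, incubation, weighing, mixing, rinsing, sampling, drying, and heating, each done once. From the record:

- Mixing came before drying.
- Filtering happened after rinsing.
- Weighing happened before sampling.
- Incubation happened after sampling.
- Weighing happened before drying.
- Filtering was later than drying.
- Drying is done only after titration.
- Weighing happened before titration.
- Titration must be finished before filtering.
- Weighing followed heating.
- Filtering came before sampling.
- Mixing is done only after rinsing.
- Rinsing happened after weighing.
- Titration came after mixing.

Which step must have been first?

heating

Heating has a chain of constraints placing it before every other step, so heating must be first.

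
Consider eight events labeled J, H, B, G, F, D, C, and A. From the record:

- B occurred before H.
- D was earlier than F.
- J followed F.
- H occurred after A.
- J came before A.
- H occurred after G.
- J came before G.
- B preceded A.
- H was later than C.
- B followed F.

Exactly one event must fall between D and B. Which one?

F

Tracing the constraints gives D → F → B, so F sits after D and before B.
No other event is forced both after D and before B.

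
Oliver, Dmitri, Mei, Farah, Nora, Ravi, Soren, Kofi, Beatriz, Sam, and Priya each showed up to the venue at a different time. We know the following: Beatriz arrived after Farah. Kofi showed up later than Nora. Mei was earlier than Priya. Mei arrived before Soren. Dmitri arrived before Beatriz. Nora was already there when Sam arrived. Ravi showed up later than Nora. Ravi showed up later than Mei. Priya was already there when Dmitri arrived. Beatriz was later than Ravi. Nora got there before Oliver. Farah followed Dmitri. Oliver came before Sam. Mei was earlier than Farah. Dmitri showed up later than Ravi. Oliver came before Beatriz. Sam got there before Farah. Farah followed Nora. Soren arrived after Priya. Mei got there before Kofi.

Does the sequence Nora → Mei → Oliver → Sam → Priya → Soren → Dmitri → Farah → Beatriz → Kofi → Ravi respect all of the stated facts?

no

The constraints require Ravi before Dmitri, but in the proposed sequence Dmitri appears ahead of Ravi. That one violation is enough.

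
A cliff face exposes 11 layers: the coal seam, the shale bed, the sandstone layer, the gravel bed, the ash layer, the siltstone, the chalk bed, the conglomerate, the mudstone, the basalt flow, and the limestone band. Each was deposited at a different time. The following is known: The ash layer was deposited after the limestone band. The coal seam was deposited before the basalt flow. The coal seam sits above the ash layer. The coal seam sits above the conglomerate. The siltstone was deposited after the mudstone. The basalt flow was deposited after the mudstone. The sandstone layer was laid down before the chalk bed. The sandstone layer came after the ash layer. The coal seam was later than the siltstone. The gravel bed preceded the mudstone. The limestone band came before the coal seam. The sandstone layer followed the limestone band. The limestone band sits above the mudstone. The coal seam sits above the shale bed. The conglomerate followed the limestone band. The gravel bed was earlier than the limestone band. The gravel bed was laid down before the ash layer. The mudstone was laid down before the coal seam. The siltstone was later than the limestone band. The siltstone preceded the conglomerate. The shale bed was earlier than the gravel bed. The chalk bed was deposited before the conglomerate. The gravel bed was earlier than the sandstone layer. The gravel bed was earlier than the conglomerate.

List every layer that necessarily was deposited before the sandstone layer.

Directly stated before the sandstone layer: the ash layer, the gravel bed, and the limestone band.
The mudstone reaches the sandstone layer via the mudstone → the limestone band → the sandstone layer.
The shale bed reaches the sandstone layer via the shale bed → the gravel bed → the sandstone layer.

the ash layer, the gravel bed, the limestone band, the mudstone, the shale bed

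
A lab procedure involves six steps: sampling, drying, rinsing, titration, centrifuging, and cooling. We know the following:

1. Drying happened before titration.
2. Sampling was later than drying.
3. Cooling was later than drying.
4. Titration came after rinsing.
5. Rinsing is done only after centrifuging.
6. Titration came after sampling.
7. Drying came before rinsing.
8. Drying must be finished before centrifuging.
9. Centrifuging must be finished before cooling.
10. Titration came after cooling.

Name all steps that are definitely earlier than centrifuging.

Directly stated before centrifuging: drying.

drying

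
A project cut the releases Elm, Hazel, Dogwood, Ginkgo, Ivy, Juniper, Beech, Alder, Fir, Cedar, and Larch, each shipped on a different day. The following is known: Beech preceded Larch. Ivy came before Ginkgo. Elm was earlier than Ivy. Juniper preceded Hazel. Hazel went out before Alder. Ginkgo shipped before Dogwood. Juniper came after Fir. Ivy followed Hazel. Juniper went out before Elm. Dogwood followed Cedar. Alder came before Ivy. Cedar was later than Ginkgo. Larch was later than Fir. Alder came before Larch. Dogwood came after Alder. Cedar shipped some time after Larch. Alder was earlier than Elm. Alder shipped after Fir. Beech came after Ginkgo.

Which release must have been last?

Every other release has a chain of constraints placing it before Dogwood, so Dogwood is last.

Dogwood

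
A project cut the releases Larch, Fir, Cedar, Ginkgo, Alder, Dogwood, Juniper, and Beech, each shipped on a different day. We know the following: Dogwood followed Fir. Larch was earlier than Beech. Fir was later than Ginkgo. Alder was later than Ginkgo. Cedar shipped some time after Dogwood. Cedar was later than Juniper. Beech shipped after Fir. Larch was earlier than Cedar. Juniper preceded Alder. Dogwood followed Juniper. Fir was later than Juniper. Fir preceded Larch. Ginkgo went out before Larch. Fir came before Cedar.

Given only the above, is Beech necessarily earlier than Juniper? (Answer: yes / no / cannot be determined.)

Tracing the constraints gives Juniper → Fir → Beech, so Juniper must come before Beech.
That means Beech cannot be before Juniper.

no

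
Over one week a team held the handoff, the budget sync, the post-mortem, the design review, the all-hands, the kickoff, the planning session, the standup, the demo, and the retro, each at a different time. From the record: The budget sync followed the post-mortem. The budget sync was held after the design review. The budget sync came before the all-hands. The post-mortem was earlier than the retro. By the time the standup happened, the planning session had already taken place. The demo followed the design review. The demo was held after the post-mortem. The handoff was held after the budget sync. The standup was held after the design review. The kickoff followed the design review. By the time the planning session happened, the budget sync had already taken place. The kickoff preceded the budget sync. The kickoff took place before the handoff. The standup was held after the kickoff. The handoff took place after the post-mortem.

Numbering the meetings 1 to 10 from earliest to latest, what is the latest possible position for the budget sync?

The budget sync must come before the all-hands, the handoff, the planning session, and the standup — 4 meetings forced after it.
Everything else can be placed before the budget sync in some valid order, so the budget sync can sit as late as position 10 − 4 = 6.

6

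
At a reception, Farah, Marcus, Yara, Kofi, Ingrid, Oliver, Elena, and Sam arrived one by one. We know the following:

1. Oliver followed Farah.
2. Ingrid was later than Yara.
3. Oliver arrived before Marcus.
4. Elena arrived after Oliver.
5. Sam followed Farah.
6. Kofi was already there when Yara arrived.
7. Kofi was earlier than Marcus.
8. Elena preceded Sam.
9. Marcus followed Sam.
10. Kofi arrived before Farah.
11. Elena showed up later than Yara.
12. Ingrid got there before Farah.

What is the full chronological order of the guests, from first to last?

The constraints fix every adjacent pair, so only one ordering works:
Kofi → Yara → Ingrid → Farah → Oliver → Elena → Sam → Marcus.

Kofi, Yara, Ingrid, Farah, Oliver, Elena, Sam, Marcus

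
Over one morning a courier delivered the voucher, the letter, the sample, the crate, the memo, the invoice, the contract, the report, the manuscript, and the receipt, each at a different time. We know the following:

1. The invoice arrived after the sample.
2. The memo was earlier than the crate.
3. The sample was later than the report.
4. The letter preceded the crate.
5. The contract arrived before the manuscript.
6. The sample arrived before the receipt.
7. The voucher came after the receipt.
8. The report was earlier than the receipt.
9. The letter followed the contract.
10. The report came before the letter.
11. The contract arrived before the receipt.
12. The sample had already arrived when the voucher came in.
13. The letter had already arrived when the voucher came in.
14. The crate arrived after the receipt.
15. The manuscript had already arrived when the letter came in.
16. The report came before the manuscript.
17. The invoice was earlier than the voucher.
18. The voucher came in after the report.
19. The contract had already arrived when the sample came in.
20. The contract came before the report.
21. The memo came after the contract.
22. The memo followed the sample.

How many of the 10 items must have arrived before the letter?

3

Directly stated before the letter: the contract, the manuscript, and the report.
That's the contract, the manuscript, and the report — 3 in all.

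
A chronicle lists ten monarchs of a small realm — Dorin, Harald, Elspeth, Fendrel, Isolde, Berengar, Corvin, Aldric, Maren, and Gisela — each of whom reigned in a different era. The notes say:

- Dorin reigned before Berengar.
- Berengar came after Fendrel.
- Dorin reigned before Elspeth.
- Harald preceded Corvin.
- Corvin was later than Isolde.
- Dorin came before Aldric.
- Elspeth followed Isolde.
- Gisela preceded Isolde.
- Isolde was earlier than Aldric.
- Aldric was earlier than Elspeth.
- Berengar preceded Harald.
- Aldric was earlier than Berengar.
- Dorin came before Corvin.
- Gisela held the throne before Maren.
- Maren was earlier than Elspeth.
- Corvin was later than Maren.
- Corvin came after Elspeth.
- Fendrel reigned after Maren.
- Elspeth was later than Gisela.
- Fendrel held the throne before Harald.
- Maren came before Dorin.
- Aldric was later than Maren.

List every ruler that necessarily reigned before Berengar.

Aldric, Dorin, Fendrel, Gisela, Isolde, Maren

Directly stated before Berengar: Aldric, Dorin, and Fendrel.
Gisela reaches Berengar via Gisela → Isolde → Aldric → Berengar.
Isolde reaches Berengar via Isolde → Aldric → Berengar.
Maren reaches Berengar via Maren → Fendrel → Berengar.
No chain forces Elspeth (or any of the others) ahead of Berengar.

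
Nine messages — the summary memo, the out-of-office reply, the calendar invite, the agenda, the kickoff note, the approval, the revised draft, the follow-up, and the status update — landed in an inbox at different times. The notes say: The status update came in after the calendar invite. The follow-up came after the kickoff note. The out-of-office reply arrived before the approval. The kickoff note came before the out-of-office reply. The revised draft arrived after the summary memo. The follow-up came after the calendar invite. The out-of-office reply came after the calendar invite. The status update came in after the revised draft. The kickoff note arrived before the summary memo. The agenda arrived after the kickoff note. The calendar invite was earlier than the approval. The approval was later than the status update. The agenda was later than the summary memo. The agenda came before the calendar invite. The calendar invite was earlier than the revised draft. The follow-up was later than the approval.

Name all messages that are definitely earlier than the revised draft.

Directly stated before the revised draft: the calendar invite and the summary memo.
The agenda reaches the revised draft via the agenda → the calendar invite → the revised draft.
The kickoff note reaches the revised draft via the kickoff note → the summary memo → the revised draft.
No chain forces the out-of-office reply (or any of the others) ahead of the revised draft.

the agenda, the calendar invite, the kickoff note, the summary memo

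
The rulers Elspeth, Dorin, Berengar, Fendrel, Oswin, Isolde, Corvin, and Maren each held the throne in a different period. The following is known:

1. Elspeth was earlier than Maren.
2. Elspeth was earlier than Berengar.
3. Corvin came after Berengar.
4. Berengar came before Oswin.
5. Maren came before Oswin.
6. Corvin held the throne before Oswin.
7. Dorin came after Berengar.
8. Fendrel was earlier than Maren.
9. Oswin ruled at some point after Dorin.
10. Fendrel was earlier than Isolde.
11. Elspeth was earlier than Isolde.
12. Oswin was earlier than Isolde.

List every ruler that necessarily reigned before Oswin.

Berengar, Corvin, Dorin, Elspeth, Fendrel, Maren

Directly stated before Oswin: Berengar, Corvin, Dorin, and Maren.
Elspeth reaches Oswin via Elspeth → Berengar → Oswin.
Fendrel reaches Oswin via Fendrel → Maren → Oswin.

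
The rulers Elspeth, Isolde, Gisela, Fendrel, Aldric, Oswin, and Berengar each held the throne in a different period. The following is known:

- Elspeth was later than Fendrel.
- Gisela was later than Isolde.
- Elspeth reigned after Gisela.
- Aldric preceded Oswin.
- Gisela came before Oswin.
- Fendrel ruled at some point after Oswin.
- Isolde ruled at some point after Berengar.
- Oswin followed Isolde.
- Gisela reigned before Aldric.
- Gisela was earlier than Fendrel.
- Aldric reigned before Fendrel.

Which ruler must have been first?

Berengar has a chain of constraints placing them before every other ruler, so Berengar must be first.

Berengar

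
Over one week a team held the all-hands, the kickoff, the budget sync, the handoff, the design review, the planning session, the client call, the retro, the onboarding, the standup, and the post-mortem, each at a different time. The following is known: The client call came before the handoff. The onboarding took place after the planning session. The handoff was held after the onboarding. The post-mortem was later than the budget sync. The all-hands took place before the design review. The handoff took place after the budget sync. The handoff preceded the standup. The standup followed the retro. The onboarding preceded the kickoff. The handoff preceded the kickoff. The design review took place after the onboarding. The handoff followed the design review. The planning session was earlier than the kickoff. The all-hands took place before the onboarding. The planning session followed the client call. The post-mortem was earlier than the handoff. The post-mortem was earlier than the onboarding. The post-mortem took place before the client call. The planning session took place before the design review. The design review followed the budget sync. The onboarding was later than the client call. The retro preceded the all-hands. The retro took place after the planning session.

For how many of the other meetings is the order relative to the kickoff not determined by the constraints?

Forced before the kickoff: the all-hands, the budget sync, the client call, the design review, the handoff, the onboarding, the planning session, the post-mortem, and the retro.
That leaves the standup with no forced order relative to the kickoff — 1.

1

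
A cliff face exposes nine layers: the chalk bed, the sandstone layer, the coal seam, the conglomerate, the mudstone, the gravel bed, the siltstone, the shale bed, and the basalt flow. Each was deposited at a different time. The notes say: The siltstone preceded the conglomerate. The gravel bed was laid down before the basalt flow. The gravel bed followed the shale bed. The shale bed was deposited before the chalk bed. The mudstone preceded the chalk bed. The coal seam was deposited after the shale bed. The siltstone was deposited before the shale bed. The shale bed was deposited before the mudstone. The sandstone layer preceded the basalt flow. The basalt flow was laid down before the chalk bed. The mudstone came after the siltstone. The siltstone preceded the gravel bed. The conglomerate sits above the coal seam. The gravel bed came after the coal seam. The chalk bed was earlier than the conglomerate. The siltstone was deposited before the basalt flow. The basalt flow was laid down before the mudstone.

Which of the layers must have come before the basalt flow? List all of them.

Directly stated before the basalt flow: the gravel bed, the sandstone layer, and the siltstone.
The coal seam reaches the basalt flow via the coal seam → the gravel bed → the basalt flow.
The shale bed reaches the basalt flow via the shale bed → the gravel bed → the basalt flow.

the coal seam, the gravel bed, the sandstone layer, the shale bed, the siltstone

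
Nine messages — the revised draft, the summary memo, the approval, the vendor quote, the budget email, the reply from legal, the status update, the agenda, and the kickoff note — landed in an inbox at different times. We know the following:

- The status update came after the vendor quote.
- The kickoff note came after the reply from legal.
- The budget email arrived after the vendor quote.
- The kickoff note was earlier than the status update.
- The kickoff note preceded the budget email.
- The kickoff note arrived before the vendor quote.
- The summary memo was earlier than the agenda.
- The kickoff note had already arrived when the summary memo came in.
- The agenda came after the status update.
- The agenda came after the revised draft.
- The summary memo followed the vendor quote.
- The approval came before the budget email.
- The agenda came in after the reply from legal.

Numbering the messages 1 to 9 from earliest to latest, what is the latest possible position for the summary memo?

The summary memo must come before the agenda — 1 message forced after it.
Everything else can be placed before the summary memo in some valid order, so the summary memo can sit as late as position 9 − 1 = 8.

8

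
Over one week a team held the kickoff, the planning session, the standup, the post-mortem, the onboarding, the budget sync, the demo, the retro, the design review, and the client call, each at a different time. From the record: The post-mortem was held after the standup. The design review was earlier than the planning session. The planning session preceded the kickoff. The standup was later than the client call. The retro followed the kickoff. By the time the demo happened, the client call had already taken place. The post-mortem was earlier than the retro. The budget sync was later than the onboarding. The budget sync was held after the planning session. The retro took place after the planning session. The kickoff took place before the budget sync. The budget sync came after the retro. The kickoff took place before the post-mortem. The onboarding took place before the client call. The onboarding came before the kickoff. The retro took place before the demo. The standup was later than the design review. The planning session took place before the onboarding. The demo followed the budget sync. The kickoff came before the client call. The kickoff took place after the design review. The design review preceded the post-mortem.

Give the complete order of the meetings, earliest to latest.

The constraints fix every adjacent pair, so only one ordering works:
the design review → the planning session → the onboarding → the kickoff → the client call → the standup → the post-mortem → the retro → the budget sync → the demo.

the design review, the planning session, the onboarding, the kickoff, the client call, the standup, the post-mortem, the retro, the budget sync, the demo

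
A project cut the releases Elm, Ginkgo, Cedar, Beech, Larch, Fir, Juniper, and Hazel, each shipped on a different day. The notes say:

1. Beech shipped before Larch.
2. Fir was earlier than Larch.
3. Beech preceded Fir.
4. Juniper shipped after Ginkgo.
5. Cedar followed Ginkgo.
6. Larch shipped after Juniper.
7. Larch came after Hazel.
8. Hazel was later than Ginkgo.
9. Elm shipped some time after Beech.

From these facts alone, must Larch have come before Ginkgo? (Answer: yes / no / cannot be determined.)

no

Tracing the constraints gives Ginkgo → Juniper → Larch, so Ginkgo must come before Larch.
That means Larch cannot be before Ginkgo.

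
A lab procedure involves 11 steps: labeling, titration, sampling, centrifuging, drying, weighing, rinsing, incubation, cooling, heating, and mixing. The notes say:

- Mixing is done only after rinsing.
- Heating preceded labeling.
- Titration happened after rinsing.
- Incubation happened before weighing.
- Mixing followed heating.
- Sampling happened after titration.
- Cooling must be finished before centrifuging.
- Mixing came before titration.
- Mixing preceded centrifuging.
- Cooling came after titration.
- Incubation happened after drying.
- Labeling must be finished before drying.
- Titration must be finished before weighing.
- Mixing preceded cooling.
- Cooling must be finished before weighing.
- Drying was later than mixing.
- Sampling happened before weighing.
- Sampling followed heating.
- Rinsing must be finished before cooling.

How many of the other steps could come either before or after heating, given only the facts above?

1

Forced after heating: centrifuging, cooling, drying, incubation, labeling, mixing, sampling, titration, and weighing.
That leaves rinsing with no forced order relative to heating — 1.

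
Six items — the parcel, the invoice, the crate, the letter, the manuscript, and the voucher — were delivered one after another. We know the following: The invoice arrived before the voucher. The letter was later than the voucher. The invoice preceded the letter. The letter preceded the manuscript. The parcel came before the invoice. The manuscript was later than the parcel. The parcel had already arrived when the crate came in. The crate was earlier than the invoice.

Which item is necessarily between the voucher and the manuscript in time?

Tracing the constraints gives the voucher → the letter → the manuscript, so the letter sits after the voucher and before the manuscript.
No other item is forced both after the voucher and before the manuscript.

the letter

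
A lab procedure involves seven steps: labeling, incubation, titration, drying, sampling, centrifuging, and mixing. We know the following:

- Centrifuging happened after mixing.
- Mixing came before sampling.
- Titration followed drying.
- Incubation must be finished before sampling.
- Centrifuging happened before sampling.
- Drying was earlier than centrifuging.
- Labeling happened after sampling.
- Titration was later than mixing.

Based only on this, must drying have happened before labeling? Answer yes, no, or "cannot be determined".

yes

Chain the constraints: drying → centrifuging → sampling → labeling. Each link is directly stated, so drying comes before labeling.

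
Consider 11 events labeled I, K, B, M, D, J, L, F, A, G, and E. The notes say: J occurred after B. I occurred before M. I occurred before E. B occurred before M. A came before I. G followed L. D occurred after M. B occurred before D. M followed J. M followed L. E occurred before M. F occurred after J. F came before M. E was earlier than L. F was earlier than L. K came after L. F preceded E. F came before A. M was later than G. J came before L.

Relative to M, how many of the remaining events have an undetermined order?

1

Forced before M: A, B, E, F, G, I, J, and L; forced after M: D.
That leaves K with no forced order relative to M — 1.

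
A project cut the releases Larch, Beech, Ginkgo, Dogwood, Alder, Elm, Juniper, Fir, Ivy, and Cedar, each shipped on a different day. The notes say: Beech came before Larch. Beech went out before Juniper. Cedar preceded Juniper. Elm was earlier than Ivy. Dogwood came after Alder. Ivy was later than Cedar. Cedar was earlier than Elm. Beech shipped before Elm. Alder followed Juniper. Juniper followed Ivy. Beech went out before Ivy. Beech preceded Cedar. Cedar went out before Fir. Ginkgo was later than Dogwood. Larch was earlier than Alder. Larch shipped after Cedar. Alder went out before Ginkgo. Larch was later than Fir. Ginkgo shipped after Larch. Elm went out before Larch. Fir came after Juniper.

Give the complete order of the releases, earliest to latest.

Beech, Cedar, Elm, Ivy, Juniper, Fir, Larch, Alder, Dogwood, Ginkgo

The constraints fix every adjacent pair, so only one ordering works:
Beech → Cedar → Elm → Ivy → Juniper → Fir → Larch → Alder → Dogwood → Ginkgo.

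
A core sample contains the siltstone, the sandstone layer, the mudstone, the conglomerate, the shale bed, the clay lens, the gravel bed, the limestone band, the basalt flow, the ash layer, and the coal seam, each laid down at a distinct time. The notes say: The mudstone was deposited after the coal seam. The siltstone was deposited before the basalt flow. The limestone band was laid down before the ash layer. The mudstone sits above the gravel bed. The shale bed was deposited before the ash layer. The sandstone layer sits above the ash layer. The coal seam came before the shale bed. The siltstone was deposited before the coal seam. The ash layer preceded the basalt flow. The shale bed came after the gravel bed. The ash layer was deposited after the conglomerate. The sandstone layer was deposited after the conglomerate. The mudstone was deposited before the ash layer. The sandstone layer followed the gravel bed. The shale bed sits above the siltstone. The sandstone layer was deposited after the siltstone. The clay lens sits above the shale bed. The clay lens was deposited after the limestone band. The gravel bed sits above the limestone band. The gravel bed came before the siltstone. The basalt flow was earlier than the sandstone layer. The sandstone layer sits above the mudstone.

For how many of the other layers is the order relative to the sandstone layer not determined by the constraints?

1

Forced before the sandstone layer: the ash layer, the basalt flow, the coal seam, the conglomerate, the gravel bed, the limestone band, the mudstone, the shale bed, and the siltstone.
That leaves the clay lens with no forced order relative to the sandstone layer — 1.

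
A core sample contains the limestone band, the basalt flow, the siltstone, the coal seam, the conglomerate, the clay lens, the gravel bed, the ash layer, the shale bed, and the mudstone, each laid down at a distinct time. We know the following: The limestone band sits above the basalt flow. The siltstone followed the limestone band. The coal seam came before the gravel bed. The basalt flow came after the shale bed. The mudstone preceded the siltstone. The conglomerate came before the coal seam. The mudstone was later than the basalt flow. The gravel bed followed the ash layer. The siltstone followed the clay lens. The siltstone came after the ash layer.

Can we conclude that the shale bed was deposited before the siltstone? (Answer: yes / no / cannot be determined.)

Chain the constraints: the shale bed → the basalt flow → the limestone band → the siltstone. Each link is directly stated, so the shale bed comes before the siltstone.

yes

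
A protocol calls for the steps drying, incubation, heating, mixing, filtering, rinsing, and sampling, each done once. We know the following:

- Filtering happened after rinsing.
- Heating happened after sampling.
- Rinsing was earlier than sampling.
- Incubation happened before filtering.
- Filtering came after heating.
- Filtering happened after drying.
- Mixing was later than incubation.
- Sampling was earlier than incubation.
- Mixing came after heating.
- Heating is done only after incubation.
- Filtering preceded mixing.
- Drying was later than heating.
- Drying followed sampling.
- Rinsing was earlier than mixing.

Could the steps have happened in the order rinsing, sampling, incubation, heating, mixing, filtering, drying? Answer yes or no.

The constraints require drying before filtering, but in the proposed sequence filtering appears ahead of drying. That one violation is enough.

no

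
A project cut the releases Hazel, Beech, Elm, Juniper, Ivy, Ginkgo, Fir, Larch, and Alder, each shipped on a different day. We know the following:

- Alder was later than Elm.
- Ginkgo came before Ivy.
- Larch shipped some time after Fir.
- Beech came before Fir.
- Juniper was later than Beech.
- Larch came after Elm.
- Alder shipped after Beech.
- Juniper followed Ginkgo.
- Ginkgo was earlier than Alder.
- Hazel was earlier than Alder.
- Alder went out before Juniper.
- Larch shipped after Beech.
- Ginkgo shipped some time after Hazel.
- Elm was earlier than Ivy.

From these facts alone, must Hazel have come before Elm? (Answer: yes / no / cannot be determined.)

cannot be determined

No chain of stated constraints runs from Hazel to Elm, and none runs from Elm to Hazel either.
So the relative order of Hazel and Elm is not fixed by the given facts.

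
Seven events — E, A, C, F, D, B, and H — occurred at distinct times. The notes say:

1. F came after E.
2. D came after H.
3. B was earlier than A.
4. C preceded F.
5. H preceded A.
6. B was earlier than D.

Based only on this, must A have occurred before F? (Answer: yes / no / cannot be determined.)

cannot be determined

No chain of stated constraints runs from A to F, and none runs from F to A either.
So the relative order of A and F is not fixed by the given facts.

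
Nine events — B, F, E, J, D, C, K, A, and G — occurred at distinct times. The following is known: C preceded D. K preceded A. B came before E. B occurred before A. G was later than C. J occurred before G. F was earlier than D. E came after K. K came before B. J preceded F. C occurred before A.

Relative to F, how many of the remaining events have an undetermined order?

Forced before F: J; forced after F: D.
That leaves A, B, C, E, G, and K with no forced order relative to F — 6.

6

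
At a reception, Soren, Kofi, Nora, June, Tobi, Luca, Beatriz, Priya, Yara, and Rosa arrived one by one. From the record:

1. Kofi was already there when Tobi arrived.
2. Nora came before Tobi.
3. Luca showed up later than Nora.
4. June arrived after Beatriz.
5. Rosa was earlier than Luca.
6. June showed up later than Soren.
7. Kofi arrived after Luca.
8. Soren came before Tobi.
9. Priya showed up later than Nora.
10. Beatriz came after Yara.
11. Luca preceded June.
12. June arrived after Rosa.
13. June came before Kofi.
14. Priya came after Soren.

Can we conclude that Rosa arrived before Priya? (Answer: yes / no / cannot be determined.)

cannot be determined

No chain of stated constraints runs from Rosa to Priya, and none runs from Priya to Rosa either.
So the relative order of Rosa and Priya is not fixed by the given facts.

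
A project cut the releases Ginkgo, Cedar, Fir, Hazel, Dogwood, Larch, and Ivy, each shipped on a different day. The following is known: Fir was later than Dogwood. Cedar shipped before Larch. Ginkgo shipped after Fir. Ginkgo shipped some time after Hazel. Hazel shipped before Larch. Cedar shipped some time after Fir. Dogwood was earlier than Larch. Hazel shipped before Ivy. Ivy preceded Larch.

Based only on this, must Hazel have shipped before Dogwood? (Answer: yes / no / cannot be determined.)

No chain of stated constraints runs from Hazel to Dogwood, and none runs from Dogwood to Hazel either.
So the relative order of Hazel and Dogwood is not fixed by the given facts.

cannot be determined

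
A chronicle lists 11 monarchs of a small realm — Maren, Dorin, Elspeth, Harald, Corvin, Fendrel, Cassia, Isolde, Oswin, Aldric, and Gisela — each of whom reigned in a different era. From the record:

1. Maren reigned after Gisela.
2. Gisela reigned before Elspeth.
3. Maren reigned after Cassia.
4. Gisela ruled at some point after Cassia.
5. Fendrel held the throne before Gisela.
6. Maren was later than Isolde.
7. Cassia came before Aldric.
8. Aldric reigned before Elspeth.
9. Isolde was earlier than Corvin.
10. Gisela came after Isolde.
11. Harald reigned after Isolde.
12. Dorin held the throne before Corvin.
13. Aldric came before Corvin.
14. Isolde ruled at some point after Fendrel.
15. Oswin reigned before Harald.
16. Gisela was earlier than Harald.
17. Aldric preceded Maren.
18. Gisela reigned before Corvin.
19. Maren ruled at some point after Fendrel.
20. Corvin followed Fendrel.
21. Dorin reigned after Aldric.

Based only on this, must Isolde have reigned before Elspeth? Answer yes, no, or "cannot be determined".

Chain the constraints: Isolde → Gisela → Elspeth. Each link is directly stated, so Isolde comes before Elspeth.

yes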